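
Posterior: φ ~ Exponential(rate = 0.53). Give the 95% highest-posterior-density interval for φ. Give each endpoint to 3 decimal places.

[0.000, 5.652]

The exponential density is strictly decreasing on [0, ∞), so the HPD interval is anchored at 0: [0, q] with P(φ ≤ q) = 0.95.
q = −ln(1 − 0.95) / 0.53 = 2.9957 / 0.53 = 5.652.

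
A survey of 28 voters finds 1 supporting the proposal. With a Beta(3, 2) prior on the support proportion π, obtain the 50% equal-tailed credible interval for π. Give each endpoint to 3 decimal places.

[0.080, 0.154]

Posterior: Beta(3+1, 2+27) = Beta(4, 29).
Equal-tailed 50% interval: the 0.25 and 0.75 quantiles of Beta(4, 29).
Posterior mean ≈ 0.121, SD ≈ 0.056; a Normal approximation gives roughly [0.083, 0.159].
Exact: F⁻¹(0.25) = 0.080; F⁻¹(0.75) = 0.154.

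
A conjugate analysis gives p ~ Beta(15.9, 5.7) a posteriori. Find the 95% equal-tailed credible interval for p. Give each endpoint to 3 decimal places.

Posterior: Beta(15.9, 5.7).
Equal-tailed 95% interval: the 0.025 and 0.975 quantiles of Beta(15.9, 5.7).
Posterior mean ≈ 0.736, SD ≈ 0.093; a Normal approximation gives roughly [0.554, 0.918].
Exact: F⁻¹(0.025) = 0.536; F⁻¹(0.975) = 0.894.

[0.536, 0.894]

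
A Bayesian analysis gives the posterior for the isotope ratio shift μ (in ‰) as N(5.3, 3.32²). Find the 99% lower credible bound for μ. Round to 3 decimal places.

-2.423

Need L with P(μ ≥ L) = 0.99: L = 5.3 − z_{0.01}·3.32.
z = 2.326; L = 5.3 − 2.326 × 3.32 = -2.423.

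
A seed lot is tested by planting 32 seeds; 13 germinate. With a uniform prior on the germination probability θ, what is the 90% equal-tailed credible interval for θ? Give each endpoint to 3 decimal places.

[0.278, 0.552]

Posterior: Beta(1+13, 1+19) = Beta(14, 20).
Equal-tailed 90% interval: the 0.05 and 0.95 quantiles of Beta(14, 20).
Posterior mean ≈ 0.412, SD ≈ 0.083; a Normal approximation gives roughly [0.275, 0.549].
Exact: F⁻¹(0.05) = 0.278; F⁻¹(0.95) = 0.552.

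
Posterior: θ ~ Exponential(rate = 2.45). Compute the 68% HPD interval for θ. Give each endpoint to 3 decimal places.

[0.000, 0.465]

The exponential density is strictly decreasing on [0, ∞), so the HPD interval is anchored at 0: [0, q] with P(θ ≤ q) = 0.68.
q = −ln(1 − 0.68) / 2.45 = 1.1394 / 2.45 = 0.465.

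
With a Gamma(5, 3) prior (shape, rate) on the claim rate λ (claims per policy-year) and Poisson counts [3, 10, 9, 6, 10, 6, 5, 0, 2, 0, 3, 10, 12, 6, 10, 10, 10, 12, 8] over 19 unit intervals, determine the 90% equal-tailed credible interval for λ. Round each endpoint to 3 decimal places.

[5.379, 7.127]

Posterior: Gamma(5+132, 3+19) = Gamma(137, 22) (shape, rate).
Equal-tailed 90% interval: Gamma(137, 22) quantiles at 0.05 and 0.95.
Posterior mean ≈ 6.227, SD ≈ 0.532; a Normal approximation gives roughly [5.352, 7.102].
Exact: lower = 5.379; upper = 7.127.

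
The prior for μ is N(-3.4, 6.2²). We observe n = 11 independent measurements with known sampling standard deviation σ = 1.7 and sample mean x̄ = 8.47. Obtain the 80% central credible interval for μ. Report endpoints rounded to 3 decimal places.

Posterior precision = 1/6.2² + 11/1.7² = 0.0260 + 3.8062 = 3.8322, so posterior SD = 0.5108.
Posterior mean = (-3.4/6.2² + 11·8.47/1.7²) / 3.8322 = 8.3894.
Interval: 8.3894 ± 1.282 × 0.5108 → [7.735, 9.044].

[7.735, 9.044]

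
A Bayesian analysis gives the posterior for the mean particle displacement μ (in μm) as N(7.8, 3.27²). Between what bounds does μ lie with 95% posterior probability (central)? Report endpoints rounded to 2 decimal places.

[1.39, 14.21]

The posterior is symmetric, so the 95% equal-tailed interval is μ = 7.8 ± z·3.27 with z = 1.960.
Half-width: 1.960 × 3.27 = 6.41.
7.8 − 6.41 = 1.39; 7.8 + 6.41 = 14.21.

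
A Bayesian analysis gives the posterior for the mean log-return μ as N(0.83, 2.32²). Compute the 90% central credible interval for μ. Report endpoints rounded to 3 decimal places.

The posterior is symmetric, so the 90% equal-tailed interval is μ = 0.83 ± z·2.32 with z = 1.645.
Half-width: 1.645 × 2.32 = 3.816.
0.83 − 3.816 = -2.986; 0.83 + 3.816 = 4.646.

[-2.986, 4.646]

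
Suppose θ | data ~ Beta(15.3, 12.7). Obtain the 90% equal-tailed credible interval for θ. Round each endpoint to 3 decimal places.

[0.392, 0.697]

Posterior: Beta(15.3, 12.7).
Equal-tailed 90% interval: the 0.05 and 0.95 quantiles of Beta(15.3, 12.7).
Posterior mean ≈ 0.546, SD ≈ 0.092; a Normal approximation gives roughly [0.394, 0.698].
Exact: F⁻¹(0.05) = 0.392; F⁻¹(0.95) = 0.697.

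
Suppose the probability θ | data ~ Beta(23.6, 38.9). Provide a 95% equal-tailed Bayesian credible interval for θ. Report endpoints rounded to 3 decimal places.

Posterior: Beta(23.6, 38.9).
Equal-tailed 95% interval: the 0.025 and 0.975 quantiles of Beta(23.6, 38.9).
Posterior mean ≈ 0.378, SD ≈ 0.061; a Normal approximation gives roughly [0.258, 0.497].
Exact: F⁻¹(0.025) = 0.263; F⁻¹(0.975) = 0.500.

[0.263, 0.500]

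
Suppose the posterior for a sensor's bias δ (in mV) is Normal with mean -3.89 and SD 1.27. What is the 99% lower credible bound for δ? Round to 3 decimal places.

Need L with P(δ ≥ L) = 0.99: L = -3.89 − z_{0.01}·1.27.
z = 2.326; L = -3.89 − 2.326 × 1.27 = -6.844.

-6.844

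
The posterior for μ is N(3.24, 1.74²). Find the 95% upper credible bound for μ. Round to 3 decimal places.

6.102

Need U with P(μ ≤ U) = 0.95: U = 3.24 + z_{0.05}·1.74.
z = 1.645; U = 3.24 + 1.645 × 1.74 = 6.102.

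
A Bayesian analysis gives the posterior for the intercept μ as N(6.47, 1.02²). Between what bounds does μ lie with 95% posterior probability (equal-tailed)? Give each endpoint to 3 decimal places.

The posterior is symmetric, so the 95% equal-tailed interval is μ = 6.47 ± z·1.02 with z = 1.960.
Half-width: 1.960 × 1.02 = 1.999.
6.47 − 1.999 = 4.471; 6.47 + 1.999 = 8.469.

[4.471, 8.469]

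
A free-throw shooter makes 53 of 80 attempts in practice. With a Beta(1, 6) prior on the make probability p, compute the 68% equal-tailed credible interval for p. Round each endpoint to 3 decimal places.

Posterior: Beta(1+53, 6+27) = Beta(54, 33).
Equal-tailed 68% interval: the 0.16 and 0.84 quantiles of Beta(54, 33).
Posterior mean ≈ 0.621, SD ≈ 0.052; a Normal approximation gives roughly [0.569, 0.672].
Exact: F⁻¹(0.16) = 0.569; F⁻¹(0.84) = 0.672.

[0.569, 0.672]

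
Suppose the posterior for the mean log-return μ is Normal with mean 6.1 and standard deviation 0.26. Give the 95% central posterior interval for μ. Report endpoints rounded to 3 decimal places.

[5.590, 6.610]

The posterior is symmetric, so the 95% equal-tailed interval is μ = 6.1 ± z·0.26 with z = 1.960.
Half-width: 1.960 × 0.26 = 0.510.
6.1 − 0.510 = 5.590; 6.1 + 0.510 = 6.610.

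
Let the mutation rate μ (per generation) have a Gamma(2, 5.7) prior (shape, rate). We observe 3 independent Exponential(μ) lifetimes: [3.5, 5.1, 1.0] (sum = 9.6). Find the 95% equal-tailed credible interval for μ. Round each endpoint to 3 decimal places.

Posterior: Gamma(2+3, 5.7+9.6) = Gamma(5, 15.3) (shape, rate).
Equal-tailed 95% interval: Gamma(5, 15.3) quantiles at 0.025 and 0.975.
Posterior mean ≈ 0.327, SD ≈ 0.146; a Normal approximation gives roughly [0.040, 0.613].
Exact: lower = 0.106; upper = 0.669.

[0.106, 0.669]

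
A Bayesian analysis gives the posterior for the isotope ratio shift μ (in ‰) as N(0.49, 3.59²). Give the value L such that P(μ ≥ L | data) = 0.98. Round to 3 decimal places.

Need L with P(μ ≥ L) = 0.98: L = 0.49 − z_{0.02}·3.59.
z = 2.054; L = 0.49 − 2.054 × 3.59 = -6.883.

-6.883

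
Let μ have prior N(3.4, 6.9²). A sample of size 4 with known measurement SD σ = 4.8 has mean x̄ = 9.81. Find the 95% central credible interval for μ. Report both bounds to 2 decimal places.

[4.68, 13.56]

Posterior precision = 1/6.9² + 4/4.8² = 0.0210 + 0.1736 = 0.1946, so posterior SD = 2.2668.
Posterior mean = (3.4/6.9² + 4·9.81/4.8²) / 0.1946 = 9.1182.
Interval: 9.1182 ± 1.960 × 2.2668 → [4.68, 13.56].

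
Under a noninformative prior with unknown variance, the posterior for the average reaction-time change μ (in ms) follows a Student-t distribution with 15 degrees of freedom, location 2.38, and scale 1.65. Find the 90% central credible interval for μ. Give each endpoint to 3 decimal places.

The t_15 distribution is symmetric; the 90% interval is 2.38 ± t·1.65 with t_{0.95,15} = 1.753.
Half-width: 1.753 × 1.65 = 2.893.
2.38 − 2.893 = -0.513; 2.38 + 2.893 = 5.273.

[-0.513, 5.273]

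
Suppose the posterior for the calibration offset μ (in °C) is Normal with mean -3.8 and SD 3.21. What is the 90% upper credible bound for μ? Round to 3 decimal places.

0.314

Need U with P(μ ≤ U) = 0.90: U = -3.8 + z_{0.1}·3.21.
z = 1.282; U = -3.8 + 1.282 × 3.21 = 0.314.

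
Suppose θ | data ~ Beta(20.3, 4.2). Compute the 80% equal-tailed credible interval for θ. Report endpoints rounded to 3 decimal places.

[0.727, 0.918]

Posterior: Beta(20.3, 4.2).
Equal-tailed 80% interval: the 0.1 and 0.9 quantiles of Beta(20.3, 4.2).
Posterior mean ≈ 0.829, SD ≈ 0.075; a Normal approximation gives roughly [0.733, 0.924].
Exact: F⁻¹(0.1) = 0.727; F⁻¹(0.9) = 0.918.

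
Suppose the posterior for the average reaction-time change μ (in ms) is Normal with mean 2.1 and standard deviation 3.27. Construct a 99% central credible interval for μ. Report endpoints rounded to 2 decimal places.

The posterior is symmetric, so the 99% equal-tailed interval is μ = 2.1 ± z·3.27 with z = 2.576.
Half-width: 2.576 × 3.27 = 8.42.
2.1 − 8.42 = -6.32; 2.1 + 8.42 = 10.52.

[-6.32, 10.52]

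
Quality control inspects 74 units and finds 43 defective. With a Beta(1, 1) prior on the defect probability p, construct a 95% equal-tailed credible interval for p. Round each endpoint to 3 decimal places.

[0.467, 0.687]

Posterior: Beta(1+43, 1+31) = Beta(44, 32).
Equal-tailed 95% interval: the 0.025 and 0.975 quantiles of Beta(44, 32).
Posterior mean ≈ 0.579, SD ≈ 0.056; a Normal approximation gives roughly [0.469, 0.689].
Exact: F⁻¹(0.025) = 0.467; F⁻¹(0.975) = 0.687.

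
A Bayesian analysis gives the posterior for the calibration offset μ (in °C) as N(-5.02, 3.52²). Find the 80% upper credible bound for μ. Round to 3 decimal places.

Need U with P(μ ≤ U) = 0.80: U = -5.02 + z_{0.2}·3.52.
z = 0.842; U = -5.02 + 0.842 × 3.52 = -2.057.

-2.057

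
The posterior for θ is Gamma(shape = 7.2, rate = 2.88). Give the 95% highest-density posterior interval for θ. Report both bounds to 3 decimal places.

The posterior is unimodal and skewed, so the HPD interval has equal density at both endpoints and is the shortest 95% interval.
Solving f(0.859) = f(4.354) with F(4.354) − F(0.859) = 0.95 gives [0.859, 4.354].
For comparison, the equal-tailed interval is [1.021, 4.630]; the HPD is narrower and shifted toward the mode.

[0.859, 4.354]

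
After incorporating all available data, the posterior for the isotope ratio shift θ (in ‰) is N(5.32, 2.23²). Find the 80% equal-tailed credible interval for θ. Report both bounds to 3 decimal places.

The posterior is symmetric, so the 80% equal-tailed interval is θ = 5.32 ± z·2.23 with z = 1.282.
Half-width: 1.282 × 2.23 = 2.858.
5.32 − 2.858 = 2.462; 5.32 + 2.858 = 8.178.

[2.462, 8.178]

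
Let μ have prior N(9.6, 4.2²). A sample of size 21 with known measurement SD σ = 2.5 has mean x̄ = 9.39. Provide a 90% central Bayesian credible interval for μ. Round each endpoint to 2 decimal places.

Posterior precision = 1/4.2² + 21/2.5² = 0.0567 + 3.3600 = 3.4167, so posterior SD = 0.5410.
Posterior mean = (9.6/4.2² + 21·9.39/2.5²) / 3.4167 = 9.3935.
Interval: 9.3935 ± 1.645 × 0.5410 → [8.50, 10.28].

[8.50, 10.28]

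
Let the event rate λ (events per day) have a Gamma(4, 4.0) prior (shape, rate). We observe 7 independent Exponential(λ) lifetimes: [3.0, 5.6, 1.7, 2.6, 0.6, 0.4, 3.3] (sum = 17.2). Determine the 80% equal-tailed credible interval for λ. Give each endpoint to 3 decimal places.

[0.331, 0.727]

Posterior: Gamma(4+7, 4.0+17.2) = Gamma(11, 21.2) (shape, rate).
Equal-tailed 80% interval: Gamma(11, 21.2) quantiles at 0.1 and 0.9.
Posterior mean ≈ 0.519, SD ≈ 0.156; a Normal approximation gives roughly [0.318, 0.719].
Exact: lower = 0.331; upper = 0.727.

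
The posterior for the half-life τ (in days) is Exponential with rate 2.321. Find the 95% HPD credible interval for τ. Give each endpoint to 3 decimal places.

The exponential density is strictly decreasing on [0, ∞), so the HPD interval is anchored at 0: [0, q] with P(τ ≤ q) = 0.95.
q = −ln(1 − 0.95) / 2.321 = 2.9957 / 2.321 = 1.291.

[0.000, 1.291]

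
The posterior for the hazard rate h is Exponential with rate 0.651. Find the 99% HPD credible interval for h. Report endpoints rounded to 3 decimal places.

The exponential density is strictly decreasing on [0, ∞), so the HPD interval is anchored at 0: [0, q] with P(h ≤ q) = 0.99.
q = −ln(1 − 0.99) / 0.651 = 4.6052 / 0.651 = 7.074.

[0.000, 7.074]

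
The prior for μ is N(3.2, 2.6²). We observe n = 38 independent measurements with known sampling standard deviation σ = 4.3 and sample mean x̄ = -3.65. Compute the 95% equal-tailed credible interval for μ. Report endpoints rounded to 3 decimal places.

Posterior precision = 1/2.6² + 38/4.3² = 0.1479 + 2.0552 = 2.2031, so posterior SD = 0.6737.
Posterior mean = (3.2/2.6² + 38·-3.65/4.3²) / 2.2031 = -3.1900.
Interval: -3.1900 ± 1.960 × 0.6737 → [-4.511, -1.870].

[-4.511, -1.870]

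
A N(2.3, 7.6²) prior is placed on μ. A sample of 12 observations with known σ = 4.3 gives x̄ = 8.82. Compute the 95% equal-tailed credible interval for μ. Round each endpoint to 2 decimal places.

[6.25, 11.05]

Posterior precision = 1/7.6² + 12/4.3² = 0.0173 + 0.6490 = 0.6663, so posterior SD = 1.2251.
Posterior mean = (2.3/7.6² + 12·8.82/4.3²) / 0.6663 = 8.6506.
Interval: 8.6506 ± 1.960 × 1.2251 → [6.25, 11.05].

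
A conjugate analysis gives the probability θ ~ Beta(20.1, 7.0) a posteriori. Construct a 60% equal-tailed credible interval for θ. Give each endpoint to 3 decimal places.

[0.673, 0.814]

Posterior: Beta(20.1, 7.0).
Equal-tailed 60% interval: the 0.2 and 0.8 quantiles of Beta(20.1, 7.0).
Posterior mean ≈ 0.742, SD ≈ 0.083; a Normal approximation gives roughly [0.672, 0.811].
Exact: F⁻¹(0.2) = 0.673; F⁻¹(0.8) = 0.814.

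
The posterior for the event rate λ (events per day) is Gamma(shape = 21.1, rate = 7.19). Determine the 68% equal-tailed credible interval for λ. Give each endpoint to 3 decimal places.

Posterior: Gamma(shape 21.1, rate 7.19).
Equal-tailed 68% interval: Gamma(21.1, 7.19) quantiles at 0.16 and 0.84.
Posterior mean ≈ 2.935, SD ≈ 0.639; a Normal approximation gives roughly [2.299, 3.570].
Exact: lower = 2.304; upper = 3.564.

[2.304, 3.564]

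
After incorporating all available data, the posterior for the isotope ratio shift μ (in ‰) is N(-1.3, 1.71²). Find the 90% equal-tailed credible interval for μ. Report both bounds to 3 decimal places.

The posterior is symmetric, so the 90% equal-tailed interval is μ = -1.3 ± z·1.71 with z = 1.645.
Half-width: 1.645 × 1.71 = 2.813.
-1.3 − 2.813 = -4.113; -1.3 + 2.813 = 1.513.

[-4.113, 1.513]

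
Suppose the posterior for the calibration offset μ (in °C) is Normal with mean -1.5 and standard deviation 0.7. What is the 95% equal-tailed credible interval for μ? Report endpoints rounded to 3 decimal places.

The posterior is symmetric, so the 95% equal-tailed interval is μ = -1.5 ± z·0.7 with z = 1.960.
Half-width: 1.960 × 0.7 = 1.372.
-1.5 − 1.372 = -2.872; -1.5 + 1.372 = -0.128.

[-2.872, -0.128]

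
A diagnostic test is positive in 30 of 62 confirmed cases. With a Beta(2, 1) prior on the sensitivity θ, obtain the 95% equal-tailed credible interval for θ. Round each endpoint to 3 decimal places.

[0.372, 0.613]

Posterior: Beta(2+30, 1+32) = Beta(32, 33).
Equal-tailed 95% interval: the 0.025 and 0.975 quantiles of Beta(32, 33).
Posterior mean ≈ 0.492, SD ≈ 0.062; a Normal approximation gives roughly [0.372, 0.613].
Exact: F⁻¹(0.025) = 0.372; F⁻¹(0.975) = 0.613.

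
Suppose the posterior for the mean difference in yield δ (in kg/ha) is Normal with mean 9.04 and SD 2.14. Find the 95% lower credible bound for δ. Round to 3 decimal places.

5.520

Need L with P(δ ≥ L) = 0.95: L = 9.04 − z_{0.05}·2.14.
z = 1.645; L = 9.04 − 1.645 × 2.14 = 5.520.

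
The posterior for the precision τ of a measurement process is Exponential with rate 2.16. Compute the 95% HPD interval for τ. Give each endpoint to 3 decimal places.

The exponential density is strictly decreasing on [0, ∞), so the HPD interval is anchored at 0: [0, q] with P(τ ≤ q) = 0.95.
q = −ln(1 − 0.95) / 2.16 = 2.9957 / 2.16 = 1.387.

[0.000, 1.387]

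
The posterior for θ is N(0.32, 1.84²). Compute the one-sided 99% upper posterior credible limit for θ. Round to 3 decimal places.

4.600

Need U with P(θ ≤ U) = 0.99: U = 0.32 + z_{0.01}·1.84.
z = 2.326; U = 0.32 + 2.326 × 1.84 = 4.600.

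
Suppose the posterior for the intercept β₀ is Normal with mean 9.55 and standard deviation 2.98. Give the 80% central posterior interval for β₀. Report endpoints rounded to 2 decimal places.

The posterior is symmetric, so the 80% equal-tailed interval is β₀ = 9.55 ± z·2.98 with z = 1.282.
Half-width: 1.282 × 2.98 = 3.82.
9.55 − 3.82 = 5.73; 9.55 + 3.82 = 13.37.

[5.73, 13.37]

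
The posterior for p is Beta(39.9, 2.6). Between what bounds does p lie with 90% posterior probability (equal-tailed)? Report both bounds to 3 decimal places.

[0.869, 0.985]

Posterior: Beta(39.9, 2.6).
Equal-tailed 90% interval: the 0.05 and 0.95 quantiles of Beta(39.9, 2.6).
Posterior mean ≈ 0.939, SD ≈ 0.036; a Normal approximation gives roughly [0.879, 0.999].
Exact: F⁻¹(0.05) = 0.869; F⁻¹(0.95) = 0.985.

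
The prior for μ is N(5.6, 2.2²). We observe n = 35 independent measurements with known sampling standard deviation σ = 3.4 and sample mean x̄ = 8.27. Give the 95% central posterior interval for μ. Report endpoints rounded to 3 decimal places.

[7.010, 9.189]

Posterior precision = 1/2.2² + 35/3.4² = 0.2066 + 3.0277 = 3.2343, so posterior SD = 0.5560.
Posterior mean = (5.6/2.2² + 35·8.27/3.4²) / 3.2343 = 8.0994.
Interval: 8.0994 ± 1.960 × 0.5560 → [7.010, 9.189].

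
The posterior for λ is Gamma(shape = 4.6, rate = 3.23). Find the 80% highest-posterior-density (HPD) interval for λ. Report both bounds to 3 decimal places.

[0.511, 2.071]

The posterior is unimodal and skewed, so the HPD interval has equal density at both endpoints and is the shortest 80% interval.
Solving f(0.511) = f(2.071) with F(2.071) − F(0.511) = 0.80 gives [0.511, 2.071].
For comparison, the equal-tailed interval is [0.667, 2.314]; the HPD is narrower and shifted toward the mode.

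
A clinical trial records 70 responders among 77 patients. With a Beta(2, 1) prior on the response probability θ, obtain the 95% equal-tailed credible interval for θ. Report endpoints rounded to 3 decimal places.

[0.826, 0.955]

Posterior: Beta(2+70, 1+7) = Beta(72, 8).
Equal-tailed 95% interval: the 0.025 and 0.975 quantiles of Beta(72, 8).
Posterior mean ≈ 0.900, SD ≈ 0.033; a Normal approximation gives roughly [0.835, 0.965].
Exact: F⁻¹(0.025) = 0.826; F⁻¹(0.975) = 0.955.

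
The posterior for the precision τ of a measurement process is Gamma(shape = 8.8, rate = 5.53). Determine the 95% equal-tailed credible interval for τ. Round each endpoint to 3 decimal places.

Posterior: Gamma(shape 8.8, rate 5.53).
Equal-tailed 95% interval: Gamma(8.8, 5.53) quantiles at 0.025 and 0.975.
Posterior mean ≈ 1.591, SD ≈ 0.536; a Normal approximation gives roughly [0.540, 2.643].
Exact: lower = 0.720; upper = 2.802.

[0.720, 2.802]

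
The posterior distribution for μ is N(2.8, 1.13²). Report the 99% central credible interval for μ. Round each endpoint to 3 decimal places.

[-0.111, 5.711]

The posterior is symmetric, so the 99% equal-tailed interval is μ = 2.8 ± z·1.13 with z = 2.576.
Half-width: 2.576 × 1.13 = 2.911.
2.8 − 2.911 = -0.111; 2.8 + 2.911 = 5.711.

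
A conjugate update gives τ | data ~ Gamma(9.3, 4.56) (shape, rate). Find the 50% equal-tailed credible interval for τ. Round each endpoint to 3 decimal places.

[1.558, 2.442]

Posterior: Gamma(shape 9.3, rate 4.56).
Equal-tailed 50% interval: Gamma(9.3, 4.56) quantiles at 0.25 and 0.75.
Posterior mean ≈ 2.039, SD ≈ 0.669; a Normal approximation gives roughly [1.588, 2.491].
Exact: lower = 1.558; upper = 2.442.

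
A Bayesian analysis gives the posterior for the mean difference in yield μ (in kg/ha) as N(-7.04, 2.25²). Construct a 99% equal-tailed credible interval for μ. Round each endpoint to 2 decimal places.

The posterior is symmetric, so the 99% equal-tailed interval is μ = -7.04 ± z·2.25 with z = 2.576.
Half-width: 2.576 × 2.25 = 5.80.
-7.04 − 5.80 = -12.84; -7.04 + 5.80 = -1.24.

[-12.84, -1.24]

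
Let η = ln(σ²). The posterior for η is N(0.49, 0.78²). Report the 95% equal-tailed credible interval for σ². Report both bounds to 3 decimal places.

On the log scale the 95% interval is 0.49 ± 1.960 × 0.78 = [-1.0388, 2.0188].
Exponentiate: [e^-1.0388, e^2.0188] = [0.354, 7.529].

[0.354, 7.529]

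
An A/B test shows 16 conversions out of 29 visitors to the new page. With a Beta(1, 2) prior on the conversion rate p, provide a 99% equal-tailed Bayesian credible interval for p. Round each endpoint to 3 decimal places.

[0.310, 0.745]

Posterior: Beta(1+16, 2+13) = Beta(17, 15).
Equal-tailed 99% interval: the 0.005 and 0.995 quantiles of Beta(17, 15).
Posterior mean ≈ 0.531, SD ≈ 0.087; a Normal approximation gives roughly [0.307, 0.755].
Exact: F⁻¹(0.005) = 0.310; F⁻¹(0.995) = 0.745.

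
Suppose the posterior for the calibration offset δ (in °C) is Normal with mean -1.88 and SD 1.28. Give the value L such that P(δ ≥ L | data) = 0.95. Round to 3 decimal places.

Need L with P(δ ≥ L) = 0.95: L = -1.88 − z_{0.05}·1.28.
z = 1.645; L = -1.88 − 1.645 × 1.28 = -3.985.

-3.985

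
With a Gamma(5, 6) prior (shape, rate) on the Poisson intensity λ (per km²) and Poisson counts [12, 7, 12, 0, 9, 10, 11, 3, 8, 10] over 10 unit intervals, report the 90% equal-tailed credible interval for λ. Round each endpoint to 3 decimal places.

[4.515, 6.431]

Posterior: Gamma(5+82, 6+10) = Gamma(87, 16) (shape, rate).
Equal-tailed 90% interval: Gamma(87, 16) quantiles at 0.05 and 0.95.
Posterior mean ≈ 5.438, SD ≈ 0.583; a Normal approximation gives roughly [4.479, 6.396].
Exact: lower = 4.515; upper = 6.431.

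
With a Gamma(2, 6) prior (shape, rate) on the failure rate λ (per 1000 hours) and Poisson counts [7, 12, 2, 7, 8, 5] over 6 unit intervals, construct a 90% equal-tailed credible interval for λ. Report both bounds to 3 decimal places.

Posterior: Gamma(2+41, 6+6) = Gamma(43, 12) (shape, rate).
Equal-tailed 90% interval: Gamma(43, 12) quantiles at 0.05 and 0.95.
Posterior mean ≈ 3.583, SD ≈ 0.546; a Normal approximation gives roughly [2.684, 4.482].
Exact: lower = 2.734; upper = 4.527.

[2.734, 4.527]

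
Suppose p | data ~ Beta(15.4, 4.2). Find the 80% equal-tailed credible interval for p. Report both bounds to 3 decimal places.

Posterior: Beta(15.4, 4.2).
Equal-tailed 80% interval: the 0.1 and 0.9 quantiles of Beta(15.4, 4.2).
Posterior mean ≈ 0.786, SD ≈ 0.090; a Normal approximation gives roughly [0.670, 0.902].
Exact: F⁻¹(0.1) = 0.663; F⁻¹(0.9) = 0.895.

[0.663, 0.895]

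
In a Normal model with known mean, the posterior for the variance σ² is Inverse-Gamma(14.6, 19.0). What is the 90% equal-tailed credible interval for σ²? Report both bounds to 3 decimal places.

Inverse-Gamma(14.6, 19.0) quantiles: F⁻¹(0.05) and F⁻¹(0.95).
Equivalently, 1/σ² ~ Gamma(14.6, rate = 19.0); invert its 0.95 and 0.05 quantiles.
Posterior mean ≈ 1.397, SD ≈ 0.394; a Normal approximation gives roughly [0.750, 2.044].
Exact: lower = 0.888; upper = 2.127.

[0.888, 2.127]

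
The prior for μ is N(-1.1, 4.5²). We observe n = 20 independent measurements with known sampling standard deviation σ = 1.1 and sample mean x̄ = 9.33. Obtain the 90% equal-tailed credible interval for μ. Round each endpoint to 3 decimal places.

Posterior precision = 1/4.5² + 20/1.1² = 0.0494 + 16.5289 = 16.5783, so posterior SD = 0.2456.
Posterior mean = (-1.1/4.5² + 20·9.33/1.1²) / 16.5783 = 9.2989.
Interval: 9.2989 ± 1.645 × 0.2456 → [8.895, 9.703].

[8.895, 9.703]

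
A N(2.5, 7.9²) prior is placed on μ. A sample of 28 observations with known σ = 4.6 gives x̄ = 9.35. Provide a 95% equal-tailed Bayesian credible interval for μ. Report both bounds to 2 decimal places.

Posterior precision = 1/7.9² + 28/4.6² = 0.0160 + 1.3233 = 1.3393, so posterior SD = 0.8641.
Posterior mean = (2.5/7.9² + 28·9.35/4.6²) / 1.3393 = 9.2680.
Interval: 9.2680 ± 1.960 × 0.8641 → [7.57, 10.96].

[7.57, 10.96]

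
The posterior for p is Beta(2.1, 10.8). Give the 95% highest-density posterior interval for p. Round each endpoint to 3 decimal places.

[0.008, 0.355]

The posterior is unimodal and skewed, so the HPD interval has equal density at both endpoints and is the shortest 95% interval.
Solving f(0.008) = f(0.355) with F(0.355) − F(0.008) = 0.95 gives [0.008, 0.355].
For comparison, the equal-tailed interval is [0.024, 0.398]; the HPD is narrower and shifted toward the mode.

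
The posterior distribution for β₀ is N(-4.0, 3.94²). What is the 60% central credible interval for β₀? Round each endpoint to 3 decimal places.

The posterior is symmetric, so the 60% equal-tailed interval is β₀ = -4.0 ± z·3.94 with z = 0.842.
Half-width: 0.842 × 3.94 = 3.316.
-4.0 − 3.316 = -7.316; -4.0 + 3.316 = -0.684.

[-7.316, -0.684]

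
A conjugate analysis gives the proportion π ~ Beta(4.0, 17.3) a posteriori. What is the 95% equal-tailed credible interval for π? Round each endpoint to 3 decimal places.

Posterior: Beta(4.0, 17.3).
Equal-tailed 95% interval: the 0.025 and 0.975 quantiles of Beta(4.0, 17.3).
Posterior mean ≈ 0.188, SD ≈ 0.083; a Normal approximation gives roughly [0.026, 0.350].
Exact: F⁻¹(0.025) = 0.056; F⁻¹(0.975) = 0.374.

[0.056, 0.374]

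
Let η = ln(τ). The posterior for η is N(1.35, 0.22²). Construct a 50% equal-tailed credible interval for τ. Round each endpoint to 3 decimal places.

On the log scale the 50% interval is 1.35 ± 0.674 × 0.22 = [1.2016, 1.4984].
Exponentiate: [e^1.2016, e^1.4984] = [3.325, 4.474].

[3.325, 4.474]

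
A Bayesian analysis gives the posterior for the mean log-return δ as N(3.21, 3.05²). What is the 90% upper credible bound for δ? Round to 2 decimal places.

Need U with P(δ ≤ U) = 0.90: U = 3.21 + z_{0.1}·3.05.
z = 1.282; U = 3.21 + 1.282 × 3.05 = 7.12.

7.12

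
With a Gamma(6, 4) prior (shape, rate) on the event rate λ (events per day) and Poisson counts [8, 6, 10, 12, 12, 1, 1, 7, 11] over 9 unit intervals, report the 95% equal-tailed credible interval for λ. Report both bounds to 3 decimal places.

Posterior: Gamma(6+68, 4+9) = Gamma(74, 13) (shape, rate).
Equal-tailed 95% interval: Gamma(74, 13) quantiles at 0.025 and 0.975.
Posterior mean ≈ 5.692, SD ≈ 0.662; a Normal approximation gives roughly [4.395, 6.989].
Exact: lower = 4.470; upper = 7.061.

[4.470, 7.061]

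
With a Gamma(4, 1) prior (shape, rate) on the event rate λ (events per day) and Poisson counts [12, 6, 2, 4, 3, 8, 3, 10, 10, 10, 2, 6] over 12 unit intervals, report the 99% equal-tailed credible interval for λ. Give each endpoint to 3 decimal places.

[4.526, 8.070]

Posterior: Gamma(4+76, 1+12) = Gamma(80, 13) (shape, rate).
Equal-tailed 99% interval: Gamma(80, 13) quantiles at 0.005 and 0.995.
Posterior mean ≈ 6.154, SD ≈ 0.688; a Normal approximation gives roughly [4.382, 7.926].
Exact: lower = 4.526; upper = 8.070.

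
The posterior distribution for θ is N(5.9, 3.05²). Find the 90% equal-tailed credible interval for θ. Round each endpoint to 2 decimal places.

The posterior is symmetric, so the 90% equal-tailed interval is θ = 5.9 ± z·3.05 with z = 1.645.
Half-width: 1.645 × 3.05 = 5.02.
5.9 − 5.02 = 0.88; 5.9 + 5.02 = 10.92.

[0.88, 10.92]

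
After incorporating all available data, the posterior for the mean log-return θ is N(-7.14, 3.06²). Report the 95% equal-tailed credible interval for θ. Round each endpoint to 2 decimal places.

The posterior is symmetric, so the 95% equal-tailed interval is θ = -7.14 ± z·3.06 with z = 1.960.
Half-width: 1.960 × 3.06 = 6.00.
-7.14 − 6.00 = -13.14; -7.14 + 6.00 = -1.14.

[-13.14, -1.14]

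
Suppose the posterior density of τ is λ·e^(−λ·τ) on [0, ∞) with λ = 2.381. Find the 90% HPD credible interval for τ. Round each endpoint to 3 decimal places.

The exponential density is strictly decreasing on [0, ∞), so the HPD interval is anchored at 0: [0, q] with P(τ ≤ q) = 0.90.
q = −ln(1 − 0.90) / 2.381 = 2.3026 / 2.381 = 0.967.

[0.000, 0.967]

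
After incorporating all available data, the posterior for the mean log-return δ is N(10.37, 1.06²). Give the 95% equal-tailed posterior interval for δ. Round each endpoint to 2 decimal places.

[8.29, 12.45]

The posterior is symmetric, so the 95% equal-tailed interval is δ = 10.37 ± z·1.06 with z = 1.960.
Half-width: 1.960 × 1.06 = 2.08.
10.37 − 2.08 = 8.29; 10.37 + 2.08 = 12.45.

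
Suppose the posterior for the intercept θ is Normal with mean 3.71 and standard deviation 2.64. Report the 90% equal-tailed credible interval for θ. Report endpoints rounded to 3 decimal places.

[-0.632, 8.052]

The posterior is symmetric, so the 90% equal-tailed interval is θ = 3.71 ± z·2.64 with z = 1.645.
Half-width: 1.645 × 2.64 = 4.342.
3.71 − 4.342 = -0.632; 3.71 + 4.342 = 8.052.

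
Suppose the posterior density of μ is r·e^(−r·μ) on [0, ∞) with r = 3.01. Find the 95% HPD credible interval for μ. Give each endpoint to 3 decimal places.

The exponential density is strictly decreasing on [0, ∞), so the HPD interval is anchored at 0: [0, q] with P(μ ≤ q) = 0.95.
q = −ln(1 − 0.95) / 3.01 = 2.9957 / 3.01 = 0.995.

[0.000, 0.995]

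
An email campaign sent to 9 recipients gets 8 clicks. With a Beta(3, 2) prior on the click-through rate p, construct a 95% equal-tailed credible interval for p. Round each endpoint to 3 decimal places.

Posterior: Beta(3+8, 2+1) = Beta(11, 3).
Equal-tailed 95% interval: the 0.025 and 0.975 quantiles of Beta(11, 3).
Posterior mean ≈ 0.786, SD ≈ 0.106; a Normal approximation gives roughly [0.578, 0.993].
Exact: F⁻¹(0.025) = 0.546; F⁻¹(0.975) = 0.950.

[0.546, 0.950]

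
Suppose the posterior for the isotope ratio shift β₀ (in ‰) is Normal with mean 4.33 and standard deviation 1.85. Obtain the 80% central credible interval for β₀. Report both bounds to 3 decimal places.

[1.959, 6.701]

The posterior is symmetric, so the 80% equal-tailed interval is β₀ = 4.33 ± z·1.85 with z = 1.282.
Half-width: 1.282 × 1.85 = 2.371.
4.33 − 2.371 = 1.959; 4.33 + 2.371 = 6.701.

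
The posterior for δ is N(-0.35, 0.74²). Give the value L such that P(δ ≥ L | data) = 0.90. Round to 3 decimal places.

Need L with P(δ ≥ L) = 0.90: L = -0.35 − z_{0.1}·0.74.
z = 1.282; L = -0.35 − 1.282 × 0.74 = -1.298.

-1.298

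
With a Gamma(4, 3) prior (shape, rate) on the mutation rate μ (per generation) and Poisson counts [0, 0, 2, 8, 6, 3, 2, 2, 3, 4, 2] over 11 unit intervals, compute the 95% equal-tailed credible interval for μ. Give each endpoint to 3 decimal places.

[1.801, 3.477]

Posterior: Gamma(4+32, 3+11) = Gamma(36, 14) (shape, rate).
Equal-tailed 95% interval: Gamma(36, 14) quantiles at 0.025 and 0.975.
Posterior mean ≈ 2.571, SD ≈ 0.429; a Normal approximation gives roughly [1.731, 3.411].
Exact: lower = 1.801; upper = 3.477.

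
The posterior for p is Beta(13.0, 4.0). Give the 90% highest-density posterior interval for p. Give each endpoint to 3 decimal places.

The posterior is unimodal and skewed, so the HPD interval has equal density at both endpoints and is the shortest 90% interval.
Solving f(0.609) = f(0.927) with F(0.927) − F(0.609) = 0.90 gives [0.609, 0.927].
For comparison, the equal-tailed interval is [0.583, 0.910]; the HPD is narrower and shifted toward the mode.

[0.609, 0.927]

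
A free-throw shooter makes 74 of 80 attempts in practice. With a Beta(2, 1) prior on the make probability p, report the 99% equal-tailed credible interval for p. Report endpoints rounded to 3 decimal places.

Posterior: Beta(2+74, 1+6) = Beta(76, 7).
Equal-tailed 99% interval: the 0.005 and 0.995 quantiles of Beta(76, 7).
Posterior mean ≈ 0.916, SD ≈ 0.030; a Normal approximation gives roughly [0.838, 0.994].
Exact: F⁻¹(0.005) = 0.820; F⁻¹(0.995) = 0.975.

[0.820, 0.975]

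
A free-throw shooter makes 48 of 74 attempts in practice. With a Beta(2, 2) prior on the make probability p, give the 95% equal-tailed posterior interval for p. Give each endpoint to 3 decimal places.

[0.532, 0.743]

Posterior: Beta(2+48, 2+26) = Beta(50, 28).
Equal-tailed 95% interval: the 0.025 and 0.975 quantiles of Beta(50, 28).
Posterior mean ≈ 0.641, SD ≈ 0.054; a Normal approximation gives roughly [0.535, 0.747].
Exact: F⁻¹(0.025) = 0.532; F⁻¹(0.975) = 0.743.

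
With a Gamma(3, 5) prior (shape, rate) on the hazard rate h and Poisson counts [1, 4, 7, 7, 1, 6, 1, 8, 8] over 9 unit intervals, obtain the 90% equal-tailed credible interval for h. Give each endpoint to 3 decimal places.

[2.531, 4.121]

Posterior: Gamma(3+43, 5+9) = Gamma(46, 14) (shape, rate).
Equal-tailed 90% interval: Gamma(46, 14) quantiles at 0.05 and 0.95.
Posterior mean ≈ 3.286, SD ≈ 0.484; a Normal approximation gives roughly [2.489, 4.083].
Exact: lower = 2.531; upper = 4.121.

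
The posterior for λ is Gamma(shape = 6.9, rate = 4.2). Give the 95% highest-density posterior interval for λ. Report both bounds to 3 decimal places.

[0.545, 2.887]

The posterior is unimodal and skewed, so the HPD interval has equal density at both endpoints and is the shortest 95% interval.
Solving f(0.545) = f(2.887) with F(2.887) − F(0.545) = 0.95 gives [0.545, 2.887].
For comparison, the equal-tailed interval is [0.655, 3.077]; the HPD is narrower and shifted toward the mode.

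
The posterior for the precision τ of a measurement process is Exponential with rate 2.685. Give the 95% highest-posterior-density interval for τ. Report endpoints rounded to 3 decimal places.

The exponential density is strictly decreasing on [0, ∞), so the HPD interval is anchored at 0: [0, q] with P(τ ≤ q) = 0.95.
q = −ln(1 − 0.95) / 2.685 = 2.9957 / 2.685 = 1.116.

[0.000, 1.116]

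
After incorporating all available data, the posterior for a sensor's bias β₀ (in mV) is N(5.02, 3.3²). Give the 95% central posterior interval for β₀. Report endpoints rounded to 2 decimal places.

[-1.45, 11.49]

The posterior is symmetric, so the 95% equal-tailed interval is β₀ = 5.02 ± z·3.3 with z = 1.960.
Half-width: 1.960 × 3.3 = 6.47.
5.02 − 6.47 = -1.45; 5.02 + 6.47 = 11.49.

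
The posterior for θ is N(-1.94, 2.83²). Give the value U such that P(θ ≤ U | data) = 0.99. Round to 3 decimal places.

4.644

Need U with P(θ ≤ U) = 0.99: U = -1.94 + z_{0.01}·2.83.
z = 2.326; U = -1.94 + 2.326 × 2.83 = 4.644.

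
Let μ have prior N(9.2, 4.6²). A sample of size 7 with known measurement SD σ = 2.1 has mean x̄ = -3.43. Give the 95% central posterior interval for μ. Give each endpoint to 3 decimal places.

Posterior precision = 1/4.6² + 7/2.1² = 0.0473 + 1.5873 = 1.6346, so posterior SD = 0.7822.
Posterior mean = (9.2/4.6² + 7·-3.43/2.1²) / 1.6346 = -3.0648.
Interval: -3.0648 ± 1.960 × 0.7822 → [-4.598, -1.532].

[-4.598, -1.532]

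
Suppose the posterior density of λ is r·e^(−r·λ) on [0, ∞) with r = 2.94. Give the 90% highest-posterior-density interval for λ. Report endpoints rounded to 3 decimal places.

[0.000, 0.783]

The exponential density is strictly decreasing on [0, ∞), so the HPD interval is anchored at 0: [0, q] with P(λ ≤ q) = 0.90.
q = −ln(1 − 0.90) / 2.94 = 2.3026 / 2.94 = 0.783.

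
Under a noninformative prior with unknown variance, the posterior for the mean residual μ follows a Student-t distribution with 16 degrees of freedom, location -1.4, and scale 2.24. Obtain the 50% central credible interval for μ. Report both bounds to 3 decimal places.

[-2.946, 0.146]

The t_16 distribution is symmetric; the 50% interval is -1.4 ± t·2.24 with t_{0.75,16} = 0.690.
Half-width: 0.690 × 2.24 = 1.546.
-1.4 − 1.546 = -2.946; -1.4 + 1.546 = 0.146.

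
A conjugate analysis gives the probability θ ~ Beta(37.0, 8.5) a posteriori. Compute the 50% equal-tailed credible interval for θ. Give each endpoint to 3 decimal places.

Posterior: Beta(37.0, 8.5).
Equal-tailed 50% interval: the 0.25 and 0.75 quantiles of Beta(37.0, 8.5).
Posterior mean ≈ 0.813, SD ≈ 0.057; a Normal approximation gives roughly [0.775, 0.852].
Exact: F⁻¹(0.25) = 0.777; F⁻¹(0.75) = 0.854.

[0.777, 0.854]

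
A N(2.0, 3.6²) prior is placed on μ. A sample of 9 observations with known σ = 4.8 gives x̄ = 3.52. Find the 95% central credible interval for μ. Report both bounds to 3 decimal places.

Posterior precision = 1/3.6² + 9/4.8² = 0.0772 + 0.3906 = 0.4678, so posterior SD = 1.4621.
Posterior mean = (2.0/3.6² + 9·3.52/4.8²) / 0.4678 = 3.2693.
Interval: 3.2693 ± 1.960 × 1.4621 → [0.404, 6.135].

[0.404, 6.135]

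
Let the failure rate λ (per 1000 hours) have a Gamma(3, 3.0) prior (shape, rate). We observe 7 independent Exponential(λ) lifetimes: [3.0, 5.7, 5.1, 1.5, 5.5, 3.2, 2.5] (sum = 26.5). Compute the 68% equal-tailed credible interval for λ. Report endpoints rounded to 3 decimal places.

[0.234, 0.444]

Posterior: Gamma(3+7, 3.0+26.5) = Gamma(10, 29.5) (shape, rate).
Equal-tailed 68% interval: Gamma(10, 29.5) quantiles at 0.16 and 0.84.
Posterior mean ≈ 0.339, SD ≈ 0.107; a Normal approximation gives roughly [0.232, 0.446].
Exact: lower = 0.234; upper = 0.444.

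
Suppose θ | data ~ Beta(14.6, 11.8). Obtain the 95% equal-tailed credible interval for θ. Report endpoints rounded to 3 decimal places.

Posterior: Beta(14.6, 11.8).
Equal-tailed 95% interval: the 0.025 and 0.975 quantiles of Beta(14.6, 11.8).
Posterior mean ≈ 0.553, SD ≈ 0.095; a Normal approximation gives roughly [0.367, 0.739].
Exact: F⁻¹(0.025) = 0.365; F⁻¹(0.975) = 0.734.

[0.365, 0.734]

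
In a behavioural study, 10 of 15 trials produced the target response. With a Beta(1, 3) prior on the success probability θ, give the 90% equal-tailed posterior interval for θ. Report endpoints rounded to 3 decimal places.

Posterior: Beta(1+10, 3+5) = Beta(11, 8).
Equal-tailed 90% interval: the 0.05 and 0.95 quantiles of Beta(11, 8).
Posterior mean ≈ 0.579, SD ≈ 0.110; a Normal approximation gives roughly [0.397, 0.761].
Exact: F⁻¹(0.05) = 0.392; F⁻¹(0.95) = 0.756.

[0.392, 0.756]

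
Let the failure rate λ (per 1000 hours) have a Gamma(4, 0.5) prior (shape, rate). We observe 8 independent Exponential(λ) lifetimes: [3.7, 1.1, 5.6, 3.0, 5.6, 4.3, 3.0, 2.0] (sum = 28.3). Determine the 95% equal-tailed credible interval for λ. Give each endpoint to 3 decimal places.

[0.215, 0.683]

Posterior: Gamma(4+8, 0.5+28.3) = Gamma(12, 28.8) (shape, rate).
Equal-tailed 95% interval: Gamma(12, 28.8) quantiles at 0.025 and 0.975.
Posterior mean ≈ 0.417, SD ≈ 0.120; a Normal approximation gives roughly [0.181, 0.652].
Exact: lower = 0.215; upper = 0.683.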